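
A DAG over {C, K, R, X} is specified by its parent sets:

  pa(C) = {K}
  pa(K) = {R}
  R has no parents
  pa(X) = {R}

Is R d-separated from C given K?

Yes

Only one path connects R and C:
Path 1: R → K → C
  K is a chain here and K is conditioned on, so the path is blocked at K.
Every path is blocked, so R and C are d-separated given {K}.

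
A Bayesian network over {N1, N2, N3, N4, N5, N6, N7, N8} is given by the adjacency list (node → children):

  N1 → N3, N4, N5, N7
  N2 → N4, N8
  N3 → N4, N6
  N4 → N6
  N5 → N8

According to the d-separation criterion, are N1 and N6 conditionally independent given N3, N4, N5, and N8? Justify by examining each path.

We examine all 6 paths between N1 and N6:
Path 1: N1 → N4 → N6
  N4 is a chain here and N4 is conditioned on, so the path is blocked at N4.
Path 2: N1 → N4 ← N3 → N6
  N3 is a fork here and N3 is conditioned on, so the path is blocked at N3.
Path 3: N1 → N5 → N8 ← N2 → N4 → N6
  N5 is a chain here and N5 is conditioned on, so the path is blocked at N5.
Path 4: N1 → N5 → N8 ← N2 → N4 ← N3 → N6
  N5 is a chain here and N5 is conditioned on, so the path is blocked at N5.
Path 5: N1 → N3 → N6
  N3 is a chain here and N3 is conditioned on, so the path is blocked at N3.
Path 6: N1 → N3 → N4 → N6
  N3 is a chain here and N3 is conditioned on, so the path is blocked at N3.
Since every path is blocked, d-separation holds.

Yes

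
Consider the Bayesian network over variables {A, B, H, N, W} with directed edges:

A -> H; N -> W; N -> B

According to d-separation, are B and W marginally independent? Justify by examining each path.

No — B and W are not d-separated given ∅.

Only one path connects B and W:
Path 1: B ← N → W
  N is a fork and N is not conditioned on — no node blocks this path, so it is active.
Because an active path exists, B and W are not d-separated.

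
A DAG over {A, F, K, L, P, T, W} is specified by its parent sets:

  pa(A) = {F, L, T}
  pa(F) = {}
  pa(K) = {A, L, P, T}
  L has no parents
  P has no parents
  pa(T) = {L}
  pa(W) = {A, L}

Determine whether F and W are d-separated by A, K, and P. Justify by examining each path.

Enumerating the 6 paths from F to W and testing each for blocking by {A, K, P}:
Path 1: F → A → W
  A is a chain here and A is conditioned on, so the path is blocked at A.
Path 2: F → A ← L → W
  A is a collider and A is conditioned on, which opens it; L is a fork and L is not conditioned on — no node blocks this path, so it is active.
Path 3: F → A → K ← L → W
  A is a chain here and A is conditioned on, so the path is blocked at A.
Path 4: F → A → K ← T ← L → W
  A is a chain here and A is conditioned on, so the path is blocked at A.
Path 5: F → A ← T ← L → W
  A is a collider and A is conditioned on, which opens it; T is a chain and T is not conditioned on; L is a fork and L is not conditioned on — no node blocks this path, so it is active.
Path 6: F → A ← T → K ← L → W
  A is a collider and A is conditioned on, which opens it; T is a fork and T is not conditioned on; K is a collider and K is conditioned on, which opens it; L is a fork and L is not conditioned on — no node blocks this path, so it is active.
At least one path is unblocked, so d-separation fails.

No — F and W are not d-separated given {A, K, P}.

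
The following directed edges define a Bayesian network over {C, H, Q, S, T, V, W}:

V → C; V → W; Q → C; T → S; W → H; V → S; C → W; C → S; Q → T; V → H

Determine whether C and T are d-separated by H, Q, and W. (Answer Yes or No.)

5 paths connect C and T; each must be blocked for d-separation to hold:
  1. C → S ← T — S:collider[blocks] ⇒ blocked
  2. C → W → H ← V → S ← T — W:chain[blocks]; H:collider[open]; V:fork[open]; S:collider[blocks] ⇒ blocked
  3. C → W ← V → S ← T — W:collider[open]; V:fork[open]; S:collider[blocks] ⇒ blocked
  4. C ← V → S ← T — V:fork[open]; S:collider[blocks] ⇒ blocked
  5. C ← Q → T — Q:fork[blocks] ⇒ blocked
All paths are blocked; C ⊥ T | {H, Q, W} holds.

Yes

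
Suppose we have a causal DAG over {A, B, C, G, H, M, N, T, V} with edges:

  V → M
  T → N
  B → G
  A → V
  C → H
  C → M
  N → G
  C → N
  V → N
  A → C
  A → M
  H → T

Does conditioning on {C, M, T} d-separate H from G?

Yes

Enumerating the 6 paths from H to G and testing each for blocking by {C, M, T}:
Path 1: H ← C → M ← V → N → G
  C is a fork here and C is conditioned on, so the path is blocked at C.
Path 2: H ← C → M ← A → V → N → G
  C is a fork here and C is conditioned on, so the path is blocked at C.
Path 3: H ← C ← A → V → N → G
  C is a chain here and C is conditioned on, so the path is blocked at C.
Path 4: H ← C ← A → M ← V → N → G
  C is a chain here and C is conditioned on, so the path is blocked at C.
Path 5: H ← C → N → G
  C is a fork here and C is conditioned on, so the path is blocked at C.
Path 6: H → T → N → G
  T is a chain here and T is conditioned on, so the path is blocked at T.
Every path is blocked, so H and G are d-separated given {C, M, T}.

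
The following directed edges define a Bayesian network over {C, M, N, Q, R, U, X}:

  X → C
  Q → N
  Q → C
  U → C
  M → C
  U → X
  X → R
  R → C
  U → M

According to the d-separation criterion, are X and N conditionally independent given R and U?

Yes

Enumerating the 4 paths from X to N and testing each for blocking by {R, U}:
Path 1: X ← U → C ← Q → N
  U is a fork here and U is conditioned on, so the path is blocked at U.
Path 2: X ← U → M → C ← Q → N
  U is a fork here and U is conditioned on, so the path is blocked at U.
Path 3: X → R → C ← Q → N
  R is a chain here and R is conditioned on, so the path is blocked at R.
Path 4: X → C ← Q → N
  C is a collider here and neither C nor any of its descendants is conditioned on, so the collider stays closed — the path is blocked at C.
Since every path is blocked, d-separation holds.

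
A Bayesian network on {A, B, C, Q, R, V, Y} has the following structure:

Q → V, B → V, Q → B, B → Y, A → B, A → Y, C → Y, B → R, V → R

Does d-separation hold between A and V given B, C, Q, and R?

We examine all 6 paths between A and V:
Path 1: A → Y ← B ← Q → V
  Y is a collider here and neither Y nor any of its descendants is conditioned on, so the collider stays closed — the path is blocked at Y.
Path 2: A → Y ← B → V
  Y is a collider here and neither Y nor any of its descendants is conditioned on, so the collider stays closed — the path is blocked at Y.
Path 3: A → Y ← B → R ← V
  Y is a collider here and neither Y nor any of its descendants is conditioned on, so the collider stays closed — the path is blocked at Y.
Path 4: A → B ← Q → V
  Q is a fork here and Q is conditioned on, so the path is blocked at Q.
Path 5: A → B → V
  B is a chain here and B is conditioned on, so the path is blocked at B.
Path 6: A → B → R ← V
  B is a chain here and B is conditioned on, so the path is blocked at B.
All paths are blocked; A ⊥ V | {B, C, Q, R} holds.

Yes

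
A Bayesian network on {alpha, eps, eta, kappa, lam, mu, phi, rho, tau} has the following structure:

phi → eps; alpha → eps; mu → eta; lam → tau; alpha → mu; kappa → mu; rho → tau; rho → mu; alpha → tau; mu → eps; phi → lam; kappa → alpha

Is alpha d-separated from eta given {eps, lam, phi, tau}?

No — alpha and eta are not d-separated given {eps, lam, phi, tau}.

6 paths connect alpha and eta; each must be blocked for d-separation to hold:
  1. alpha ← kappa → mu → eta — kappa:fork[open]; mu:chain[open] ⇒ active
  2. alpha → tau ← lam ← phi → eps ← mu → eta — tau:collider[open]; lam:chain[blocks]; phi:fork[blocks]; eps:collider[open]; mu:fork[open] ⇒ blocked
  3. alpha → tau ← rho → mu → eta — tau:collider[open]; rho:fork[open]; mu:chain[open] ⇒ active
  4. alpha → mu → eta — mu:chain[open] ⇒ active
  5. alpha → eps ← mu → eta — eps:collider[open]; mu:fork[open] ⇒ active
  6. alpha → eps ← phi → lam → tau ← rho → mu → eta — eps:collider[open]; phi:fork[blocks]; lam:chain[blocks]; tau:collider[open]; rho:fork[open]; mu:chain[open] ⇒ blocked
Because an active path exists, alpha and eta are not d-separated.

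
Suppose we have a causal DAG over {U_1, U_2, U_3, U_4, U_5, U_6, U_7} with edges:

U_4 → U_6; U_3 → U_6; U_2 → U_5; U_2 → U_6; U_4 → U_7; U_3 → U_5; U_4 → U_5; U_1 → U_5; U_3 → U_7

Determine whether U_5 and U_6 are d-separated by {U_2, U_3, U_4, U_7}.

Yes

We examine all 5 paths between U_5 and U_6:
Path 1: U_5 ← U_3 → U_6
  U_3 is a fork here and U_3 is conditioned on, so the path is blocked at U_3.
Path 2: U_5 ← U_3 → U_7 ← U_4 → U_6
  U_3 is a fork here and U_3 is conditioned on, so the path is blocked at U_3.
Path 3: U_5 ← U_2 → U_6
  U_2 is a fork here and U_2 is conditioned on, so the path is blocked at U_2.
Path 4: U_5 ← U_4 → U_6
  U_4 is a fork here and U_4 is conditioned on, so the path is blocked at U_4.
Path 5: U_5 ← U_4 → U_7 ← U_3 → U_6
  U_4 is a fork here and U_4 is conditioned on, so the path is blocked at U_4.
All paths are blocked; U_5 ⊥ U_6 | {U_2, U_3, U_4, U_7} holds.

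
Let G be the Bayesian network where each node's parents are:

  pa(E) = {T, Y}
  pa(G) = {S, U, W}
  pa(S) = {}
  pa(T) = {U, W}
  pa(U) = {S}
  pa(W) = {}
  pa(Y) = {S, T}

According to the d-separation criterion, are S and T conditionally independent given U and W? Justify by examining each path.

Yes

Enumerating the 6 paths from S to T and testing each for blocking by {U, W}:
Path 1: S → Y → E ← T
  E is a collider here and neither E nor any of its descendants is conditioned on, so the collider stays closed — the path is blocked at E.
Path 2: S → Y ← T
  Y is a collider here and neither Y nor any of its descendants is conditioned on, so the collider stays closed — the path is blocked at Y.
Path 3: S → U → T
  U is a chain here and U is conditioned on, so the path is blocked at U.
Path 4: S → U → G ← W → T
  U is a chain here and U is conditioned on, so the path is blocked at U.
Path 5: S → G ← W → T
  G is a collider here and neither G nor any of its descendants is conditioned on, so the collider stays closed — the path is blocked at G.
Path 6: S → G ← U → T
  G is a collider here and neither G nor any of its descendants is conditioned on, so the collider stays closed — the path is blocked at G.
Since every path is blocked, d-separation holds.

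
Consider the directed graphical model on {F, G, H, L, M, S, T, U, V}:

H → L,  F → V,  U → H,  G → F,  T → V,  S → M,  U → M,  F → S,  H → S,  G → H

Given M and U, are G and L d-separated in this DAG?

No

We examine all 3 paths between G and L:
  1. G → H → L — H:chain[open] ⇒ active
  2. G → F → S → M ← U → H → L — F:chain[open]; S:chain[open]; M:collider[open]; U:fork[blocks]; H:chain[open] ⇒ blocked
  3. G → F → S ← H → L — F:chain[open]; S:collider[open]; H:fork[open] ⇒ active
Since the path G → H → L is active, G and L are not d-separated given {M, U}.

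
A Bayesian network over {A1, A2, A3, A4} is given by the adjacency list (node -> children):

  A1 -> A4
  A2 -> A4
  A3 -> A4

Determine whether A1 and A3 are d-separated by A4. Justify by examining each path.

No

There is one path between A1 and A3:
Path 1: A1 → A4 ← A3
  A4 is a collider and A4 is conditioned on, which opens it — no node blocks this path, so it is active.
At least one path is unblocked, so d-separation fails.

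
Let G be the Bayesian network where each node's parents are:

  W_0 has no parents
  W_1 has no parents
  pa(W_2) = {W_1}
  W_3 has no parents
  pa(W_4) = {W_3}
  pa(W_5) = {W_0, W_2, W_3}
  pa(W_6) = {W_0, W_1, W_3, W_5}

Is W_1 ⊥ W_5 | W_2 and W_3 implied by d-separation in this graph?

Enumerating the 4 paths from W_1 to W_5 and testing each for blocking by {W_2, W_3}:
Path 1: W_1 → W_2 → W_5
  W_2 is a chain here and W_2 is conditioned on, so the path is blocked at W_2.
Path 2: W_1 → W_6 ← W_3 → W_5
  W_6 is a collider here and neither W_6 nor any of its descendants is conditioned on, so the collider stays closed — the path is blocked at W_6.
Path 3: W_1 → W_6 ← W_0 → W_5
  W_6 is a collider here and neither W_6 nor any of its descendants is conditioned on, so the collider stays closed — the path is blocked at W_6.
Path 4: W_1 → W_6 ← W_5
  W_6 is a collider here and neither W_6 nor any of its descendants is conditioned on, so the collider stays closed — the path is blocked at W_6.
Every path is blocked, so W_1 and W_5 are d-separated given {W_2, W_3}.

Yes — W_1 and W_5 are d-separated given {W_2, W_3}.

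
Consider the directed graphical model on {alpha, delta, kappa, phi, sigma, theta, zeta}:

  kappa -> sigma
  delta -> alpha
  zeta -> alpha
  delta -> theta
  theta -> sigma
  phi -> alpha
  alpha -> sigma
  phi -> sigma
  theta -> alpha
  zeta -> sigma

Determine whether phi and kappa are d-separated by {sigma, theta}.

There are 5 undirected paths between phi and kappa; checking each against the conditioning set {sigma, theta}:
  1. phi → alpha → sigma ← kappa — alpha:chain[open]; sigma:collider[open] ⇒ active
  2. phi → alpha ← delta → theta → sigma ← kappa — alpha:collider[open]; delta:fork[open]; theta:chain[blocks]; sigma:collider[open] ⇒ blocked
  3. phi → alpha ← zeta → sigma ← kappa — alpha:collider[open]; zeta:fork[open]; sigma:collider[open] ⇒ active
  4. phi → alpha ← theta → sigma ← kappa — alpha:collider[open]; theta:fork[blocks]; sigma:collider[open] ⇒ blocked
  5. phi → sigma ← kappa — sigma:collider[open] ⇒ active
Since the path phi → alpha → sigma ← kappa is active, phi and kappa are not d-separated given {sigma, theta}.

No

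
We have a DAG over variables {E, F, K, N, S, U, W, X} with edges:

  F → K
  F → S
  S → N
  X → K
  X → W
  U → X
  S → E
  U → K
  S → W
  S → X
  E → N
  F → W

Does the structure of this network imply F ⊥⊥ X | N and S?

Yes

6 paths connect F and X; each must be blocked for d-separation to hold:
  1. F → K ← X — K:collider[blocks] ⇒ blocked
  2. F → K ← U → X — K:collider[blocks]; U:fork[open] ⇒ blocked
  3. F → W ← X — W:collider[blocks] ⇒ blocked
  4. F → W ← S → X — W:collider[blocks]; S:fork[blocks] ⇒ blocked
  5. F → S → W ← X — S:chain[blocks]; W:collider[blocks] ⇒ blocked
  6. F → S → X — S:chain[blocks] ⇒ blocked
All paths are blocked; F ⊥ X | {N, S} holds.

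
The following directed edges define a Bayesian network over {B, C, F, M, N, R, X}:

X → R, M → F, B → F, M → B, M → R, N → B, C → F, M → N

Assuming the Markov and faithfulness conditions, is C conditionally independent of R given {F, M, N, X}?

3 paths connect C and R; each must be blocked for d-separation to hold:
Path 1: C → F ← B ← M → R
  M is a fork here and M is conditioned on, so the path is blocked at M.
Path 2: C → F ← B ← N ← M → R
  N is a chain here and N is conditioned on, so the path is blocked at N.
Path 3: C → F ← M → R
  M is a fork here and M is conditioned on, so the path is blocked at M.
Since every path is blocked, d-separation holds.

Yes — C and R are d-separated given {F, M, N, X}.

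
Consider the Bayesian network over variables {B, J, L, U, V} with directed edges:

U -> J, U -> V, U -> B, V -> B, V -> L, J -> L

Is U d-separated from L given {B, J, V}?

Yes

3 paths connect U and L; each must be blocked for d-separation to hold:
Path 1: U → B ← V → L
  V is a fork here and V is conditioned on, so the path is blocked at V.
Path 2: U → V → L
  V is a chain here and V is conditioned on, so the path is blocked at V.
Path 3: U → J → L
  J is a chain here and J is conditioned on, so the path is blocked at J.
All paths are blocked; U ⊥ L | {B, J, V} holds.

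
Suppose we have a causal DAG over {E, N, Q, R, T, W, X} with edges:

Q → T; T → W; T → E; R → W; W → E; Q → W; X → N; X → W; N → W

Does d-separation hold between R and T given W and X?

No

3 paths connect R and T; each must be blocked for d-separation to hold:
  1. R → W ← T — W:collider[open] ⇒ active
  2. R → W ← Q → T — W:collider[open]; Q:fork[open] ⇒ active
  3. R → W → E ← T — W:chain[blocks]; E:collider[blocks] ⇒ blocked
At least one path is unblocked, so d-separation fails.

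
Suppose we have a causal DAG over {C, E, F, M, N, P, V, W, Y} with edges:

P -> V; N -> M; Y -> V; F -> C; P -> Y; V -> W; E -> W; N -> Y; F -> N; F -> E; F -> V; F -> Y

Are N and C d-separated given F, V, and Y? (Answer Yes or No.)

Yes

6 paths connect N and C; each must be blocked for d-separation to hold:
Path 1: N ← F → C
  F is a fork here and F is conditioned on, so the path is blocked at F.
Path 2: N → Y ← F → C
  F is a fork here and F is conditioned on, so the path is blocked at F.
Path 3: N → Y ← P → V → W ← E ← F → C
  V is a chain here and V is conditioned on, so the path is blocked at V.
Path 4: N → Y ← P → V ← F → C
  F is a fork here and F is conditioned on, so the path is blocked at F.
Path 5: N → Y → V → W ← E ← F → C
  Y is a chain here and Y is conditioned on, so the path is blocked at Y.
Path 6: N → Y → V ← F → C
  Y is a chain here and Y is conditioned on, so the path is blocked at Y.
All paths are blocked; N ⊥ C | {F, V, Y} holds.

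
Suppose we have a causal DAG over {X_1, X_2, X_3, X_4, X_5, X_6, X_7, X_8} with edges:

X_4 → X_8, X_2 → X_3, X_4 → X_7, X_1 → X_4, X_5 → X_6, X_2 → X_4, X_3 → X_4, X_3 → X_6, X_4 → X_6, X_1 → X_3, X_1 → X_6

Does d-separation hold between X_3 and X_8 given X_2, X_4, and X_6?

There are 6 undirected paths between X_3 and X_8; checking each against the conditioning set {X_2, X_4, X_6}:
Path 1: X_3 ← X_2 → X_4 → X_8
  X_2 is a fork here and X_2 is conditioned on, so the path is blocked at X_2.
Path 2: X_3 → X_6 ← X_1 → X_4 → X_8
  X_4 is a chain here and X_4 is conditioned on, so the path is blocked at X_4.
Path 3: X_3 → X_6 ← X_4 → X_8
  X_4 is a fork here and X_4 is conditioned on, so the path is blocked at X_4.
Path 4: X_3 ← X_1 → X_6 ← X_4 → X_8
  X_4 is a fork here and X_4 is conditioned on, so the path is blocked at X_4.
Path 5: X_3 ← X_1 → X_4 → X_8
  X_4 is a chain here and X_4 is conditioned on, so the path is blocked at X_4.
Path 6: X_3 → X_4 → X_8
  X_4 is a chain here and X_4 is conditioned on, so the path is blocked at X_4.
All paths are blocked; X_3 ⊥ X_8 | {X_2, X_4, X_6} holds.

Yes — X_3 and X_8 are d-separated given {X_2, X_4, X_6}.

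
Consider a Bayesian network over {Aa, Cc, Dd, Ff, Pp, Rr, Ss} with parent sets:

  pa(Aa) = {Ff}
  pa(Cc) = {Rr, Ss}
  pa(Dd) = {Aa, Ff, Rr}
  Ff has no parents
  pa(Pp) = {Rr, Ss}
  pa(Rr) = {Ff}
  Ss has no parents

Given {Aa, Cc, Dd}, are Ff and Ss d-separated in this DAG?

No — Ff and Ss are not d-separated given {Aa, Cc, Dd}.

Enumerating the 6 paths from Ff to Ss and testing each for blocking by {Aa, Cc, Dd}:
Path 1: Ff → Rr → Pp ← Ss
  Pp is a collider here and neither Pp nor any of its descendants is conditioned on, so the collider stays closed — the path is blocked at Pp.
Path 2: Ff → Rr → Cc ← Ss
  Rr is a chain and Rr is not conditioned on; Cc is a collider and Cc is conditioned on, which opens it — no node blocks this path, so it is active.
Path 3: Ff → Dd ← Rr → Pp ← Ss
  Pp is a collider here and neither Pp nor any of its descendants is conditioned on, so the collider stays closed — the path is blocked at Pp.
Path 4: Ff → Dd ← Rr → Cc ← Ss
  Dd is a collider and Dd is conditioned on, which opens it; Rr is a fork and Rr is not conditioned on; Cc is a collider and Cc is conditioned on, which opens it — no node blocks this path, so it is active.
Path 5: Ff → Aa → Dd ← Rr → Pp ← Ss
  Aa is a chain here and Aa is conditioned on, so the path is blocked at Aa.
Path 6: Ff → Aa → Dd ← Rr → Cc ← Ss
  Aa is a chain here and Aa is conditioned on, so the path is blocked at Aa.
Since the path Ff → Rr → Cc ← Ss is active, Ff and Ss are not d-separated given {Aa, Cc, Dd}.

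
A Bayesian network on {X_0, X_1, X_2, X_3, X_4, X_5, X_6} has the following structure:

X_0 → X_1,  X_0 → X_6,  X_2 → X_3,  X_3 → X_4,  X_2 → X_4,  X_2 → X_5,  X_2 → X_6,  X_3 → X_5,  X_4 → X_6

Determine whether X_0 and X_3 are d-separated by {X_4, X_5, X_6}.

Enumerating the 6 paths from X_0 to X_3 and testing each for blocking by {X_4, X_5, X_6}:
  1. X_0 → X_6 ← X_4 ← X_3 — X_6:collider[open]; X_4:chain[blocks] ⇒ blocked
  2. X_0 → X_6 ← X_4 ← X_2 → X_3 — X_6:collider[open]; X_4:chain[blocks]; X_2:fork[open] ⇒ blocked
  3. X_0 → X_6 ← X_4 ← X_2 → X_5 ← X_3 — X_6:collider[open]; X_4:chain[blocks]; X_2:fork[open]; X_5:collider[open] ⇒ blocked
  4. X_0 → X_6 ← X_2 → X_4 ← X_3 — X_6:collider[open]; X_2:fork[open]; X_4:collider[open] ⇒ active
  5. X_0 → X_6 ← X_2 → X_3 — X_6:collider[open]; X_2:fork[open] ⇒ active
  6. X_0 → X_6 ← X_2 → X_5 ← X_3 — X_6:collider[open]; X_2:fork[open]; X_5:collider[open] ⇒ active
Since the path X_0 → X_6 ← X_2 → X_4 ← X_3 is active, X_0 and X_3 are not d-separated given {X_4, X_5, X_6}.

No — X_0 and X_3 are not d-separated given {X_4, X_5, X_6}.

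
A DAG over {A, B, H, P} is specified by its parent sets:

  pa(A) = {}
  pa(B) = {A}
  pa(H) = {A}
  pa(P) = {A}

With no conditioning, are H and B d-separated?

No

Only one path connects H and B:
Path 1: H ← A → B
  A is a fork and A is not conditioned on — no node blocks this path, so it is active.
Because an active path exists, H and B are not d-separated.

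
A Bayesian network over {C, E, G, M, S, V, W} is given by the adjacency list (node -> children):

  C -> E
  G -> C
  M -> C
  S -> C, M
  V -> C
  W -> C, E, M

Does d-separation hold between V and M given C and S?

4 paths connect V and M; each must be blocked for d-separation to hold:
Path 1: V → C ← W → M
  C is a collider and C is conditioned on, which opens it; W is a fork and W is not conditioned on — no node blocks this path, so it is active.
Path 2: V → C → E ← W → M
  C is a chain here and C is conditioned on, so the path is blocked at C.
Path 3: V → C ← S → M
  S is a fork here and S is conditioned on, so the path is blocked at S.
Path 4: V → C ← M
  C is a collider and C is conditioned on, which opens it — no node blocks this path, so it is active.
Because an active path exists, V and M are not d-separated.

No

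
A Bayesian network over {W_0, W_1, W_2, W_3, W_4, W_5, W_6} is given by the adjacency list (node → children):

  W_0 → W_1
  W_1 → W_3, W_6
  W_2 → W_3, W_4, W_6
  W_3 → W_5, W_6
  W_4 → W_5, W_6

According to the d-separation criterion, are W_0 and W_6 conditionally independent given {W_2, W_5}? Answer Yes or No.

No — W_0 and W_6 are not d-separated given {W_2, W_5}.

6 paths connect W_0 and W_6; each must be blocked for d-separation to hold:
Path 1: W_0 → W_1 → W_3 ← W_2 → W_4 → W_6
  W_2 is a fork here and W_2 is conditioned on, so the path is blocked at W_2.
Path 2: W_0 → W_1 → W_3 ← W_2 → W_6
  W_2 is a fork here and W_2 is conditioned on, so the path is blocked at W_2.
Path 3: W_0 → W_1 → W_3 → W_6
  W_1 is a chain and W_1 is not conditioned on; W_3 is a chain and W_3 is not conditioned on — no node blocks this path, so it is active.
Path 4: W_0 → W_1 → W_3 → W_5 ← W_4 ← W_2 → W_6
  W_2 is a fork here and W_2 is conditioned on, so the path is blocked at W_2.
Path 5: W_0 → W_1 → W_3 → W_5 ← W_4 → W_6
  W_1 is a chain and W_1 is not conditioned on; W_3 is a chain and W_3 is not conditioned on; W_5 is a collider and W_5 is conditioned on, which opens it; W_4 is a fork and W_4 is not conditioned on — no node blocks this path, so it is active.
Path 6: W_0 → W_1 → W_6
  W_1 is a chain and W_1 is not conditioned on — no node blocks this path, so it is active.
Because an active path exists, W_0 and W_6 are not d-separated.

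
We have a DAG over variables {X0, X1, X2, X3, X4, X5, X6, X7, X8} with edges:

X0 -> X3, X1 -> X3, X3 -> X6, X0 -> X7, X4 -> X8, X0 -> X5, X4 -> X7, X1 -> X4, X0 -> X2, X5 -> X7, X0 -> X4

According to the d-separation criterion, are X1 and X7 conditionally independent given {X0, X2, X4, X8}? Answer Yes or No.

Yes — X1 and X7 are d-separated given {X0, X2, X4, X8}.

There are 6 undirected paths between X1 and X7; checking each against the conditioning set {X0, X2, X4, X8}:
Path 1: X1 → X4 ← X0 → X7
  X0 is a fork here and X0 is conditioned on, so the path is blocked at X0.
Path 2: X1 → X4 ← X0 → X5 → X7
  X0 is a fork here and X0 is conditioned on, so the path is blocked at X0.
Path 3: X1 → X4 → X7
  X4 is a chain here and X4 is conditioned on, so the path is blocked at X4.
Path 4: X1 → X3 ← X0 → X4 → X7
  X3 is a collider here and neither X3 nor any of its descendants is conditioned on, so the collider stays closed — the path is blocked at X3.
Path 5: X1 → X3 ← X0 → X7
  X3 is a collider here and neither X3 nor any of its descendants is conditioned on, so the collider stays closed — the path is blocked at X3.
Path 6: X1 → X3 ← X0 → X5 → X7
  X3 is a collider here and neither X3 nor any of its descendants is conditioned on, so the collider stays closed — the path is blocked at X3.
Since every path is blocked, d-separation holds.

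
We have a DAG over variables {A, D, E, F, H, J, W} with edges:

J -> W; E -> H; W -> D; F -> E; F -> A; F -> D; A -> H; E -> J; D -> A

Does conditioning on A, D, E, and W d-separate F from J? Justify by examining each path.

Yes — F and J are d-separated given {A, D, E, W}.

There are 6 undirected paths between F and J; checking each against the conditioning set {A, D, E, W}:
Path 1: F → E → J
  E is a chain here and E is conditioned on, so the path is blocked at E.
Path 2: F → E → H ← A ← D ← W ← J
  E is a chain here and E is conditioned on, so the path is blocked at E.
Path 3: F → D → A → H ← E → J
  D is a chain here and D is conditioned on, so the path is blocked at D.
Path 4: F → D ← W ← J
  W is a chain here and W is conditioned on, so the path is blocked at W.
Path 5: F → A ← D ← W ← J
  D is a chain here and D is conditioned on, so the path is blocked at D.
Path 6: F → A → H ← E → J
  A is a chain here and A is conditioned on, so the path is blocked at A.
Every path is blocked, so F and J are d-separated given {A, D, E, W}.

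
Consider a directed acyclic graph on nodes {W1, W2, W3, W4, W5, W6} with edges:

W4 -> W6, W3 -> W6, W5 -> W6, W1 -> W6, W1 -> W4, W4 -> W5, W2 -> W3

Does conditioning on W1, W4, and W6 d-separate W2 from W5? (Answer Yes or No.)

No — W2 and W5 are not d-separated given {W1, W4, W6}.

Enumerating the 3 paths from W2 to W5 and testing each for blocking by {W1, W4, W6}:
Path 1: W2 → W3 → W6 ← W4 → W5
  W4 is a fork here and W4 is conditioned on, so the path is blocked at W4.
Path 2: W2 → W3 → W6 ← W1 → W4 → W5
  W1 is a fork here and W1 is conditioned on, so the path is blocked at W1.
Path 3: W2 → W3 → W6 ← W5
  W3 is a chain and W3 is not conditioned on; W6 is a collider and W6 is conditioned on, which opens it — no node blocks this path, so it is active.
Since the path W2 → W3 → W6 ← W5 is active, W2 and W5 are not d-separated given {W1, W4, W6}.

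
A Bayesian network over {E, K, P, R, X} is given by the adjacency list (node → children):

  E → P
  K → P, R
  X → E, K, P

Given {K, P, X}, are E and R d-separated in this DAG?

Yes

There are 4 undirected paths between E and R; checking each against the conditioning set {K, P, X}:
  1. E ← X → K → R — X:fork[blocks]; K:chain[blocks] ⇒ blocked
  2. E ← X → P ← K → R — X:fork[blocks]; P:collider[open]; K:fork[blocks] ⇒ blocked
  3. E → P ← K → R — P:collider[open]; K:fork[blocks] ⇒ blocked
  4. E → P ← X → K → R — P:collider[open]; X:fork[blocks]; K:chain[blocks] ⇒ blocked
All paths are blocked; E ⊥ R | {K, P, X} holds.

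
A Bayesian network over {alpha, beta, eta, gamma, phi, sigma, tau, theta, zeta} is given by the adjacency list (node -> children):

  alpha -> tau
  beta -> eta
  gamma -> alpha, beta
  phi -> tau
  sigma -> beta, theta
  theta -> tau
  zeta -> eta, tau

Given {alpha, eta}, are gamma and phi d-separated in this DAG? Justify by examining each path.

Yes

3 paths connect gamma and phi; each must be blocked for d-separation to hold:
Path 1: gamma → alpha → tau ← phi
  alpha is a chain here and alpha is conditioned on, so the path is blocked at alpha.
Path 2: gamma → beta ← sigma → theta → tau ← phi
  tau is a collider here and neither tau nor any of its descendants is conditioned on, so the collider stays closed — the path is blocked at tau.
Path 3: gamma → beta → eta ← zeta → tau ← phi
  tau is a collider here and neither tau nor any of its descendants is conditioned on, so the collider stays closed — the path is blocked at tau.
Since every path is blocked, d-separation holds.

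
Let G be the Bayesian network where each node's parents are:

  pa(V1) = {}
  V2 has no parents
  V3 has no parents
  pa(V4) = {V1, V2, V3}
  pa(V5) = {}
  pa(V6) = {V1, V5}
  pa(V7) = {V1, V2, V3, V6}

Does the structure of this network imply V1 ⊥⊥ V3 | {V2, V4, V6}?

There are 6 undirected paths between V1 and V3; checking each against the conditioning set {V2, V4, V6}:
Path 1: V1 → V6 → V7 ← V2 → V4 ← V3
  V6 is a chain here and V6 is conditioned on, so the path is blocked at V6.
Path 2: V1 → V6 → V7 ← V3
  V6 is a chain here and V6 is conditioned on, so the path is blocked at V6.
Path 3: V1 → V4 ← V2 → V7 ← V3
  V2 is a fork here and V2 is conditioned on, so the path is blocked at V2.
Path 4: V1 → V4 ← V3
  V4 is a collider and V4 is conditioned on, which opens it — no node blocks this path, so it is active.
Path 5: V1 → V7 ← V2 → V4 ← V3
  V7 is a collider here and neither V7 nor any of its descendants is conditioned on, so the collider stays closed — the path is blocked at V7.
Path 6: V1 → V7 ← V3
  V7 is a collider here and neither V7 nor any of its descendants is conditioned on, so the collider stays closed — the path is blocked at V7.
At least one path is unblocked, so d-separation fails.

No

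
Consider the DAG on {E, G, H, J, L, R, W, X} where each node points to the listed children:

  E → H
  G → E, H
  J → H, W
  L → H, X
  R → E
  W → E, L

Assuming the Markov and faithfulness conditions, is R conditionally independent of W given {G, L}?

Enumerating the 5 paths from R to W and testing each for blocking by {G, L}:
Path 1: R → E ← G → H ← L ← W
  E is a collider here and neither E nor any of its descendants is conditioned on, so the collider stays closed — the path is blocked at E.
Path 2: R → E ← G → H ← J → W
  E is a collider here and neither E nor any of its descendants is conditioned on, so the collider stays closed — the path is blocked at E.
Path 3: R → E ← W
  E is a collider here and neither E nor any of its descendants is conditioned on, so the collider stays closed — the path is blocked at E.
Path 4: R → E → H ← L ← W
  H is a collider here and neither H nor any of its descendants is conditioned on, so the collider stays closed — the path is blocked at H.
Path 5: R → E → H ← J → W
  H is a collider here and neither H nor any of its descendants is conditioned on, so the collider stays closed — the path is blocked at H.
All paths are blocked; R ⊥ W | {G, L} holds.

Yes — R and W are d-separated given {G, L}.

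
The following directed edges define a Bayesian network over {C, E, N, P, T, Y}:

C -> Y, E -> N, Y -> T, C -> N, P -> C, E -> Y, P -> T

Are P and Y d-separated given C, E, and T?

3 paths connect P and Y; each must be blocked for d-separation to hold:
Path 1: P → T ← Y
  T is a collider and T is conditioned on, which opens it — no node blocks this path, so it is active.
Path 2: P → C → Y
  C is a chain here and C is conditioned on, so the path is blocked at C.
Path 3: P → C → N ← E → Y
  C is a chain here and C is conditioned on, so the path is blocked at C.
At least one path is unblocked, so d-separation fails.

No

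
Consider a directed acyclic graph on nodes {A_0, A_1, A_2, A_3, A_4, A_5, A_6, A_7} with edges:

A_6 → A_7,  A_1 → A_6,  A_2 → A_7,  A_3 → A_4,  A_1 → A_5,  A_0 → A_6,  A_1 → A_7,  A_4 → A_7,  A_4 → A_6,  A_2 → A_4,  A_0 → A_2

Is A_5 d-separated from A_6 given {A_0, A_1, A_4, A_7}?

Yes

There are 6 undirected paths between A_5 and A_6; checking each against the conditioning set {A_0, A_1, A_4, A_7}:
Path 1: A_5 ← A_1 → A_7 ← A_4 → A_6
  A_1 is a fork here and A_1 is conditioned on, so the path is blocked at A_1.
Path 2: A_5 ← A_1 → A_7 ← A_4 ← A_2 ← A_0 → A_6
  A_1 is a fork here and A_1 is conditioned on, so the path is blocked at A_1.
Path 3: A_5 ← A_1 → A_7 ← A_6
  A_1 is a fork here and A_1 is conditioned on, so the path is blocked at A_1.
Path 4: A_5 ← A_1 → A_7 ← A_2 → A_4 → A_6
  A_1 is a fork here and A_1 is conditioned on, so the path is blocked at A_1.
Path 5: A_5 ← A_1 → A_7 ← A_2 ← A_0 → A_6
  A_1 is a fork here and A_1 is conditioned on, so the path is blocked at A_1.
Path 6: A_5 ← A_1 → A_6
  A_1 is a fork here and A_1 is conditioned on, so the path is blocked at A_1.
All paths are blocked; A_5 ⊥ A_6 | {A_0, A_1, A_4, A_7} holds.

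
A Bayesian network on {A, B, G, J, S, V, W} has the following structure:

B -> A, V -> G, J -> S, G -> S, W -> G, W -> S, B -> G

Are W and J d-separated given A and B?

Yes

2 paths connect W and J; each must be blocked for d-separation to hold:
Path 1: W → S ← J
  S is a collider here and neither S nor any of its descendants is conditioned on, so the collider stays closed — the path is blocked at S.
Path 2: W → G → S ← J
  S is a collider here and neither S nor any of its descendants is conditioned on, so the collider stays closed — the path is blocked at S.
Every path is blocked, so W and J are d-separated given {A, B}.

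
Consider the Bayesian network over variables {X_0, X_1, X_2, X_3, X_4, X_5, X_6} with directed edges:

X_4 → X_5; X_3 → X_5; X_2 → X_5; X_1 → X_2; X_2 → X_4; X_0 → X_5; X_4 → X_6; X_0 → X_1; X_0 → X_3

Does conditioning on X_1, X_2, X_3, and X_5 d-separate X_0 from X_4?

6 paths connect X_0 and X_4; each must be blocked for d-separation to hold:
  1. X_0 → X_1 → X_2 → X_4 — X_1:chain[blocks]; X_2:chain[blocks] ⇒ blocked
  2. X_0 → X_1 → X_2 → X_5 ← X_4 — X_1:chain[blocks]; X_2:chain[blocks]; X_5:collider[open] ⇒ blocked
  3. X_0 → X_3 → X_5 ← X_4 — X_3:chain[blocks]; X_5:collider[open] ⇒ blocked
  4. X_0 → X_3 → X_5 ← X_2 → X_4 — X_3:chain[blocks]; X_5:collider[open]; X_2:fork[blocks] ⇒ blocked
  5. X_0 → X_5 ← X_4 — X_5:collider[open] ⇒ active
  6. X_0 → X_5 ← X_2 → X_4 — X_5:collider[open]; X_2:fork[blocks] ⇒ blocked
Because an active path exists, X_0 and X_4 are not d-separated.

No — X_0 and X_4 are not d-separated given {X_1, X_2, X_3, X_5}.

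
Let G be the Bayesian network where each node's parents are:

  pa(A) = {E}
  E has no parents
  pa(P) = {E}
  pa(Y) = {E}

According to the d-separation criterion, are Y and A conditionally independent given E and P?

The only undirected path from Y to A is:
Path 1: Y ← E → A
  E is a fork here and E is conditioned on, so the path is blocked at E.
Every path is blocked, so Y and A are d-separated given {E, P}.

Yes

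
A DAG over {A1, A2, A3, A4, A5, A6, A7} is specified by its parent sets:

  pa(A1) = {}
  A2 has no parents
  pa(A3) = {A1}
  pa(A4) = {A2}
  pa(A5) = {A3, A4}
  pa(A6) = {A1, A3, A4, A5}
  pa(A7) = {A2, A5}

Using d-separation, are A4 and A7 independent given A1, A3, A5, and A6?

Enumerating the 5 paths from A4 to A7 and testing each for blocking by {A1, A3, A5, A6}:
  1. A4 ← A2 → A7 — A2:fork[open] ⇒ active
  2. A4 → A6 ← A3 → A5 → A7 — A6:collider[open]; A3:fork[blocks]; A5:chain[blocks] ⇒ blocked
  3. A4 → A6 ← A5 → A7 — A6:collider[open]; A5:fork[blocks] ⇒ blocked
  4. A4 → A6 ← A1 → A3 → A5 → A7 — A6:collider[open]; A1:fork[blocks]; A3:chain[blocks]; A5:chain[blocks] ⇒ blocked
  5. A4 → A5 → A7 — A5:chain[blocks] ⇒ blocked
Because an active path exists, A4 and A7 are not d-separated.

No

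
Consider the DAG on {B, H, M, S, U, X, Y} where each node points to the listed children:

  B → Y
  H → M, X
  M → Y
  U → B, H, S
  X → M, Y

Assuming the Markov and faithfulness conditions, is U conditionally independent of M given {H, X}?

We examine all 6 paths between U and M:
Path 1: U → B → Y ← M
  Y is a collider here and neither Y nor any of its descendants is conditioned on, so the collider stays closed — the path is blocked at Y.
Path 2: U → B → Y ← X → M
  Y is a collider here and neither Y nor any of its descendants is conditioned on, so the collider stays closed — the path is blocked at Y.
Path 3: U → B → Y ← X ← H → M
  Y is a collider here and neither Y nor any of its descendants is conditioned on, so the collider stays closed — the path is blocked at Y.
Path 4: U → H → M
  H is a chain here and H is conditioned on, so the path is blocked at H.
Path 5: U → H → X → M
  H is a chain here and H is conditioned on, so the path is blocked at H.
Path 6: U → H → X → Y ← M
  H is a chain here and H is conditioned on, so the path is blocked at H.
All paths are blocked; U ⊥ M | {H, X} holds.

Yes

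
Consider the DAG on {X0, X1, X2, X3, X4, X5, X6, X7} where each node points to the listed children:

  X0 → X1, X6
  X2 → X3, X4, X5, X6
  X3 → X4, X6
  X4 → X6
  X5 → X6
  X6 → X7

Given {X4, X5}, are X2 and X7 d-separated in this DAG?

No

There are 6 undirected paths between X2 and X7; checking each against the conditioning set {X4, X5}:
Path 1: X2 → X4 ← X3 → X6 → X7
  X4 is a collider and X4 is conditioned on, which opens it; X3 is a fork and X3 is not conditioned on; X6 is a chain and X6 is not conditioned on — no node blocks this path, so it is active.
Path 2: X2 → X4 → X6 → X7
  X4 is a chain here and X4 is conditioned on, so the path is blocked at X4.
Path 3: X2 → X5 → X6 → X7
  X5 is a chain here and X5 is conditioned on, so the path is blocked at X5.
Path 4: X2 → X3 → X4 → X6 → X7
  X4 is a chain here and X4 is conditioned on, so the path is blocked at X4.
Path 5: X2 → X3 → X6 → X7
  X3 is a chain and X3 is not conditioned on; X6 is a chain and X6 is not conditioned on — no node blocks this path, so it is active.
Path 6: X2 → X6 → X7
  X6 is a chain and X6 is not conditioned on — no node blocks this path, so it is active.
Because an active path exists, X2 and X7 are not d-separated.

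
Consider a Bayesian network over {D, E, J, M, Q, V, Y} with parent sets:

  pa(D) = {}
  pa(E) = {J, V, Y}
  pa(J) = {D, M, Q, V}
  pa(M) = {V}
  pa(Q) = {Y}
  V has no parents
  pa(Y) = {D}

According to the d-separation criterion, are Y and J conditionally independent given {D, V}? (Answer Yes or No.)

No

Enumerating the 5 paths from Y to J and testing each for blocking by {D, V}:
  1. Y ← D → J — D:fork[blocks] ⇒ blocked
  2. Y → Q → J — Q:chain[open] ⇒ active
  3. Y → E ← V → M → J — E:collider[blocks]; V:fork[blocks]; M:chain[open] ⇒ blocked
  4. Y → E ← V → J — E:collider[blocks]; V:fork[blocks] ⇒ blocked
  5. Y → E ← J — E:collider[blocks] ⇒ blocked
At least one path is unblocked, so d-separation fails.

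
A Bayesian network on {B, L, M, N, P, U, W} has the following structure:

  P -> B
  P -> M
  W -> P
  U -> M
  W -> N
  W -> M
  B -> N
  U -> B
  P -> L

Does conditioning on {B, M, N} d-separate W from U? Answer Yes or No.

No

We examine all 6 paths between W and U:
Path 1: W → N ← B ← U
  B is a chain here and B is conditioned on, so the path is blocked at B.
Path 2: W → N ← B ← P → M ← U
  B is a chain here and B is conditioned on, so the path is blocked at B.
Path 3: W → M ← U
  M is a collider and M is conditioned on, which opens it — no node blocks this path, so it is active.
Path 4: W → M ← P → B ← U
  M is a collider and M is conditioned on, which opens it; P is a fork and P is not conditioned on; B is a collider and B is conditioned on, which opens it — no node blocks this path, so it is active.
Path 5: W → P → B ← U
  P is a chain and P is not conditioned on; B is a collider and B is conditioned on, which opens it — no node blocks this path, so it is active.
Path 6: W → P → M ← U
  P is a chain and P is not conditioned on; M is a collider and M is conditioned on, which opens it — no node blocks this path, so it is active.
Because an active path exists, W and U are not d-separated.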